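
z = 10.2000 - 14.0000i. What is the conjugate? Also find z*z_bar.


z_bar = 10.2000 + 14.0000i
z*z_bar = 10.2^2 + (-14)^2 = 104.04 + 196 = 300.04

z_bar = 10.2000 + 14.0000i, z*z_bar = 300.04


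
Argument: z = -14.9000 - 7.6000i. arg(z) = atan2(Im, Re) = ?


Re = -14.9, Im = -7.6
arg = atan2(-7.6, -14.9) = -152.9754 degrees

arg(z) = -152.9754 degrees


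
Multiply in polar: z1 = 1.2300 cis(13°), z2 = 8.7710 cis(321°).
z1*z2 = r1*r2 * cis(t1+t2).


r = 1.2300 * 8.7710 = 10.7883
theta = 13° + 321° = 334° = 334° (mod 360)

10.7883 cis(334°)


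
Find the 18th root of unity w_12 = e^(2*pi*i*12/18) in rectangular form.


Angle = 360*12/18 = 240°
a = cos(240°) = -0.5000
b = sin(240°) = -0.8660

-0.5000 - 0.8660i


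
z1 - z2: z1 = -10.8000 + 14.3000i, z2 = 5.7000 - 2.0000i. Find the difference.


Real: -10.8 - 5.7 = -16.5
Imag: 14.3 + 2 = 16.3

-16.5000 + 16.3000i


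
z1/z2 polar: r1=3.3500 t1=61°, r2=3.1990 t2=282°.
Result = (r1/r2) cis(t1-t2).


r = 3.3500 / 3.1990 = 1.0472
theta = 61° - 282° = -221° = 139° (mod 360)

1.0472 cis(139°)


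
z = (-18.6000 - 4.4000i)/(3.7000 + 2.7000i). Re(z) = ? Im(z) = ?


Multiply by conjugate: (-18.6000 - 4.4000i)(3.7000 - 2.7000i) / (3.7^2 + 2.7^2)
Numerator real = -18.6*3.7 - (4.4)*2.7 = -80.7
Numerator imag = -4.4*3.7 - (-18.6)*2.7 = 33.94
Denominator = 20.98
Re(z) = -80.7/20.98 = -3.8465
Im(z) = 33.94/20.98 = 1.6177

Re(z) = -3.8465, Im(z) = 1.6177


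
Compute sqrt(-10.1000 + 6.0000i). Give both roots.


|z| = sqrt(102.01+36) = 11.7478
sqrt((|z|+a)/2) = sqrt((11.7478+(-10.1))/2) = sqrt(0.8239) = 0.9077
sqrt((|z|-a)/2) = sqrt((11.7478-(-10.1))/2) = sqrt(10.9239) = 3.3051

±(0.9077 + 3.3051i) i.e. 0.9077 + 3.3051i and -0.9077 - 3.3051i


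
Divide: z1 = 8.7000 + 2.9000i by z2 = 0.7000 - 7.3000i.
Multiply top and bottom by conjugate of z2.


Conjugate of z2 = 0.7000 + 7.3000i
Numerator: (8.7000 + 2.9000i)(0.7000 + 7.3000i) = -15.0800 + 65.5400i
Denominator: 0.7^2 + (-7.3)^2 = 53.78
Result = (-15.0800 + 65.5400i)/53.78

-0.2804 + 1.2187i


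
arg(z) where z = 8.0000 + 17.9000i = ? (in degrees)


Re = 8, Im = 17.9
arg = atan2(17.9, 8) = 65.9188 degrees

arg(z) = 65.9188 degrees


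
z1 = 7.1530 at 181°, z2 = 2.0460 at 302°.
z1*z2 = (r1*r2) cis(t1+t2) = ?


r = 7.1530 * 2.0460 = 14.6350
theta = 181° + 302° = 483° = 123° (mod 360)

14.6350 cis(123°)


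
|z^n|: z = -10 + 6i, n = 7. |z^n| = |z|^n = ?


|z| = sqrt(100+36) = sqrt(136) = 11.6619
|z^7| = |z|^7 = (sqrt(136))^7 = 136^3 * sqrt(136) = 2515456*sqrt(136)

|z^7| = 2515456*sqrt(136) ≈ 29335005.8592


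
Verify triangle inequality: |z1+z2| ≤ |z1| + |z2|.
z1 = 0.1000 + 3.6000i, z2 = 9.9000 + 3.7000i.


|z1| = sqrt(0.1^2 + 3.6^2) = sqrt(12.97) = 3.6014
|z2| = sqrt(9.9^2 + 3.7^2) = sqrt(111.7) = 10.5688
z1+z2 = 10.0000 + 7.3000i
|z1+z2| = sqrt(153.29) = 12.3810
|z1|+|z2| = 3.6014 + 10.5688 = 14.1702

|z1+z2| = 12.3810 ≤ |z1|+|z2| = 14.1702 (verified)


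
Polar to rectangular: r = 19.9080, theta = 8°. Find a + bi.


a = 19.9080*cos(8°) = 19.9080*0.99027 = 19.7143
b = 19.9080*sin(8°) = 19.9080*0.139173 = 2.7707

19.7143 + 2.7707i


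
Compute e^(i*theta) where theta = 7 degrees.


cos(7°) = 0.9925
sin(7°) = 0.1219

e^(i*7°) = 0.9925 + 0.1219i


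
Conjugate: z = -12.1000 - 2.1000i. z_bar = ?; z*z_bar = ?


z_bar = -12.1000 + 2.1000i
z*z_bar = (-12.1)^2 + (-2.1)^2 = 146.41 + 4.41 = 150.82

z_bar = -12.1000 + 2.1000i, z*z_bar = 150.82


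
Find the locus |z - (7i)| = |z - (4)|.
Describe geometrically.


Equal distances means the locus is the perpendicular bisector of z1 and z2.
Midpoint = ((0+4)/2, (7+0)/2) = (2.0000, 3.5000)

Perpendicular bisector through (2.0000, 3.5000)


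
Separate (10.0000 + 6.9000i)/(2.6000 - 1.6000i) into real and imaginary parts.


Multiply by conjugate: (10.0000 + 6.9000i)(2.6000 + 1.6000i) / (2.6^2 + (-1.6)^2)
Numerator real = 10*2.6 + 6.9*(-1.6) = 14.96
Numerator imag = 6.9*2.6 - 10*(-1.6) = 33.94
Denominator = 9.32
Re(z) = 14.96/9.32 = 1.6052
Im(z) = 33.94/9.32 = 3.6416

Re(z) = 1.6052, Im(z) = 3.6416


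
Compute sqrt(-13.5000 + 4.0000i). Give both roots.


|z| = sqrt(182.25+16) = 14.0801
sqrt((|z|+a)/2) = sqrt((14.0801+(-13.5))/2) = sqrt(0.2901) = 0.5386
sqrt((|z|-a)/2) = sqrt((14.0801-(-13.5))/2) = sqrt(13.7901) = 3.7135

±(0.5386 + 3.7135i) i.e. 0.5386 + 3.7135i and -0.5386 - 3.7135i


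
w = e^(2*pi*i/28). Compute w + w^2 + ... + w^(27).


With w = e^(2*pi*i/28), all 28 of the 28th roots of unity w^0 = 1, w, ..., w^(27) sum to 0: 1 + w + ... + w^(27) = (1 - w^28)/(1 - w) = 0 since w^28 = 1, w ≠ 1.
Removing the root 1: w + w^2 + ... + w^(27) = 0 - 1 = -1

Sum = -1


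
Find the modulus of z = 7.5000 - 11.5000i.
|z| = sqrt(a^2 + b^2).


|z| = sqrt(7.5^2 + (-11.5)^2) = sqrt(56.25 + 132.25) = sqrt(188.5) = 13.7295

|z| = 13.7295


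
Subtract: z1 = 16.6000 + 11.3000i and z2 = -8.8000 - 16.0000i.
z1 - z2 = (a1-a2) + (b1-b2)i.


Real: 16.6 + 8.8 = 25.4
Imag: 11.3 + 16 = 27.3

25.4000 + 27.3000i


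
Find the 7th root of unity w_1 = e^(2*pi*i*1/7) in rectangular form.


Angle = 360*1/7 = 51.4286°
a = cos(51.4286°) = 0.6235
b = sin(51.4286°) = 0.7818

0.6235 + 0.7818i


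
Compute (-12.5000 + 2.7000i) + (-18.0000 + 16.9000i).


Real: -12.5 - 18 = -30.5
Imag: 2.7 + 16.9 = 19.6

-30.5000 + 19.6000i


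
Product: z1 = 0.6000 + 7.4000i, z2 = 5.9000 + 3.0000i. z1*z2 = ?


Real = 0.6*5.9 - 7.4*3 = 3.54 - 22.2 = -18.66
Imag = 0.6*3 + 5.9*7.4 = 1.8 + 43.66 = 45.46

-18.6600 + 45.4600i


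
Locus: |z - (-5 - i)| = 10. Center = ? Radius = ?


|z - z0| = r is a circle with center z0 and radius r.
Center = (-5, -1), radius = 10

Circle with center (-5, -1) and radius 10


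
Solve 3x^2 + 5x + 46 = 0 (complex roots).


disc = 5^2 - 4*3*46 = 25 - 552 = -527
sqrt(|disc|) = sqrt(527) = 22.9565
Real part = -5/(2*3) = -0.8333
Imag part = 22.9565/(2*3) = 3.8261

-0.8333 ± 3.8261i


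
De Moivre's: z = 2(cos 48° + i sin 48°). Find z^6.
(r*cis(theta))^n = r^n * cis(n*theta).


r^6 = 2^6 = 64
n*theta = 6*48° = 288° = 288° (mod 360)
a = 64*cos(288°) = 19.7771
b = 64*sin(288°) = -60.8676

64 cis(288°) = 19.7771 - 60.8676i


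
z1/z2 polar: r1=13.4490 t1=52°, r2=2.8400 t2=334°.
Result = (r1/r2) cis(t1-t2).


r = 13.4490 / 2.8400 = 4.7356
theta = 52° - 334° = -282° = 78° (mod 360)

4.7356 cis(78°)


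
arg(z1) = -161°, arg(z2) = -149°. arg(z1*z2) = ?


arg(z1*z2) = -161° - 149° = -310°
Normalized to (-180°, 180°]: 50°

50°


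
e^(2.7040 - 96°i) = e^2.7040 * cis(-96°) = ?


e^2.7040 = 14.9394
cos(-96°) = -0.10453
sin(-96°) = -0.99452
Real = 14.9394*(-0.10453) = -1.5616
Imag = 14.9394*(-0.99452) = -14.8575

-1.5616 - 14.8575i


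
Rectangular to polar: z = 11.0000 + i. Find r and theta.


r = sqrt(121+1) = sqrt(122) = 11.0454
theta = atan2(1, 11) = 5.1944 degrees

r = 11.0454, theta = 5.1944 degrees


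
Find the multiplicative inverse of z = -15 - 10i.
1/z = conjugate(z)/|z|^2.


|z|^2 = 225+100 = 325
1/z = (-15 + 10i)/325

1/z = -0.0462 + 0.0308i


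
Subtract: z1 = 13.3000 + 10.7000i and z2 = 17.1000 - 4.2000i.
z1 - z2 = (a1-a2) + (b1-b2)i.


Real: 13.3 - 17.1 = -3.8
Imag: 10.7 + 4.2 = 14.9

-3.8000 + 14.9000i


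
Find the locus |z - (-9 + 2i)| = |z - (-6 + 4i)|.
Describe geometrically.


Equal distances means the locus is the perpendicular bisector of z1 and z2.
Midpoint = ((-9+(-6))/2, (2+4)/2) = (-7.5000, 3.0000)

Perpendicular bisector through (-7.5000, 3.0000)


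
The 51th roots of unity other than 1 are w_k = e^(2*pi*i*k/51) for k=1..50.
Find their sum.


With w = e^(2*pi*i/51), all 51 of the 51th roots of unity w^0 = 1, w, ..., w^(50) sum to 0: 1 + w + ... + w^(50) = (1 - w^51)/(1 - w) = 0 since w^51 = 1, w ≠ 1.
Removing the root 1: w + w^2 + ... + w^(50) = 0 - 1 = -1

Sum = -1


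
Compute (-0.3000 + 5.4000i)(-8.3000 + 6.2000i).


Real = -0.3*(-8.3) - 5.4*6.2 = 2.49 - 33.48 = -30.99
Imag = -0.3*6.2 - (8.3)*5.4 = -1.86 - (44.82) = -46.68

-30.9900 - 46.6800i


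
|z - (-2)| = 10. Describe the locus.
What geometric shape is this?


|z - z0| = r is a circle with center z0 and radius r.
Center = (-2, 0), radius = 10

Circle with center (-2, 0) and radius 10


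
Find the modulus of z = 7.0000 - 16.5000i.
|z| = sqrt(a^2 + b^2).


|z| = sqrt(7^2 + (-16.5)^2) = sqrt(49 + 272.25) = sqrt(321.25) = 17.9234

|z| = 17.9234


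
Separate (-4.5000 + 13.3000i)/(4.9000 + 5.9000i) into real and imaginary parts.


Multiply by conjugate: (-4.5000 + 13.3000i)(4.9000 - 5.9000i) / (4.9^2 + 5.9^2)
Numerator real = -4.5*4.9 + 13.3*5.9 = 56.42
Numerator imag = 13.3*4.9 - (-4.5)*5.9 = 91.72
Denominator = 58.82
Re(z) = 56.42/58.82 = 0.9592
Im(z) = 91.72/58.82 = 1.5593

Re(z) = 0.9592, Im(z) = 1.5593


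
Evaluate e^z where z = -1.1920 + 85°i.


e^-1.1920 = 0.30361
cos(85°) = 0.0872
sin(85°) = 0.9962
Real = 0.30361*0.0872 = 0.0265
Imag = 0.30361*0.9962 = 0.3025

0.0265 + 0.3025i


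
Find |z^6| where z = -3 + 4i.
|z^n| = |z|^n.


|z| = sqrt(9+16) = sqrt(25) = 5
|z^6| = |z|^6 = 5^6 = 15625

|z^6| = 15625


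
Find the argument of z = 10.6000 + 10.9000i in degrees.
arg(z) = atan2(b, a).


Re = 10.6, Im = 10.9
arg = atan2(10.9, 10.6) = 45.7994 degrees

arg(z) = 45.7994 degrees


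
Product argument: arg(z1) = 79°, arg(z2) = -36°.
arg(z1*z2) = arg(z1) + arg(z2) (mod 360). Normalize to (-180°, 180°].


arg(z1*z2) = 79° - 36° = 43°
Normalized to (-180°, 180°]: 43°

43°


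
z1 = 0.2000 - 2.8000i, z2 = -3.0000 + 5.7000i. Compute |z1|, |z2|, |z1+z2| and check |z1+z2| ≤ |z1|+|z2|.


|z1| = sqrt(0.2^2 + (-2.8)^2) = sqrt(7.88) = 2.8071
|z2| = sqrt((-3)^2 + 5.7^2) = sqrt(41.49) = 6.4413
z1+z2 = -2.8000 + 2.9000i
|z1+z2| = sqrt(16.25) = 4.0311
|z1|+|z2| = 2.8071 + 6.4413 = 9.2484

|z1+z2| = 4.0311 ≤ |z1|+|z2| = 9.2484 (verified)


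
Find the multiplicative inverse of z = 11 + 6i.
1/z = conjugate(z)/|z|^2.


|z|^2 = 121+36 = 157
1/z = (11 - 6i)/157

1/z = 0.0701 - 0.0382i


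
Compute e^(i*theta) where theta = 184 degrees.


cos(184°) = -0.9976
sin(184°) = -0.0698

e^(i*184°) = -0.9976 - 0.0698i


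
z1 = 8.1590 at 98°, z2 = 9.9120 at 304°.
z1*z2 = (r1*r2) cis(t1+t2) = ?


r = 8.1590 * 9.9120 = 80.8720
theta = 98° + 304° = 402° = 42° (mod 360)

80.8720 cis(42°)


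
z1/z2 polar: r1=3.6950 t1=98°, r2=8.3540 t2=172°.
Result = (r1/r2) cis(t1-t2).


r = 3.6950 / 8.3540 = 0.4423
theta = 98° - 172° = -74° = 286° (mod 360)

0.4423 cis(286°)


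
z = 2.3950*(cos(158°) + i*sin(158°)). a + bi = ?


a = 2.3950*cos(158°) = 2.3950*(-0.9272) = -2.2206
b = 2.3950*sin(158°) = 2.3950*0.3746 = 0.8972

-2.2206 + 0.8972i


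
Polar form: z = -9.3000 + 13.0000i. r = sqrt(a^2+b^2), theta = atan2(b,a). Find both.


r = sqrt(86.49+169) = sqrt(255.49) = 15.9841
theta = atan2(13, -9.3) = 125.5793 degrees

r = 15.9841, theta = 125.5793 degrees


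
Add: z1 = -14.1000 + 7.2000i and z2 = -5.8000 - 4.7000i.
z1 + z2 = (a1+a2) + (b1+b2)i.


Real: -14.1 - 5.8 = -19.9
Imag: 7.2 - 4.7 = 2.5

-19.9000 + 2.5000i


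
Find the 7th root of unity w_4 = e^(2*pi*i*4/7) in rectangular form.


Angle = 360*4/7 = 205.7143°
a = cos(205.7143°) = -0.9010
b = sin(205.7143°) = -0.4339

-0.9010 - 0.4339i


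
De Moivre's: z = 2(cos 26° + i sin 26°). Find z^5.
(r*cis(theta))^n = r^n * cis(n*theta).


r^5 = 2^5 = 32
n*theta = 5*26° = 130° = 130° (mod 360)
a = 32*cos(130°) = -20.5692
b = 32*sin(130°) = 24.5134

32 cis(130°) = -20.5692 + 24.5134i


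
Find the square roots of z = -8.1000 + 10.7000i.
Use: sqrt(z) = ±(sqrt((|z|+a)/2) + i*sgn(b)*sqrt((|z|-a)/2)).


|z| = sqrt(65.61+114.49) = 13.4201
sqrt((|z|+a)/2) = sqrt((13.4201+(-8.1))/2) = sqrt(2.6601) = 1.6310
sqrt((|z|-a)/2) = sqrt((13.4201-(-8.1))/2) = sqrt(10.7601) = 3.2803

±(1.6310 + 3.2803i) i.e. 1.6310 + 3.2803i and -1.6310 - 3.2803i


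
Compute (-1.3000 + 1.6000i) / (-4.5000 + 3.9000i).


Conjugate of z2 = -4.5000 - 3.9000i
Numerator: (-1.3000 + 1.6000i)(-4.5000 - 3.9000i) = 12.0900 - 2.1300i
Denominator: (-4.5)^2 + 3.9^2 = 35.46
Result = (12.0900 - 2.1300i)/35.46

0.3409 - 0.0601i


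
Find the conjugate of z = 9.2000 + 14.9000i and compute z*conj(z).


z_bar = 9.2000 - 14.9000i
z*z_bar = 9.2^2 + 14.9^2 = 84.64 + 222.01 = 306.65

z_bar = 9.2000 - 14.9000i, z*z_bar = 306.65


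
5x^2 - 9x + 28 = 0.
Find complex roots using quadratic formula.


disc = (-9)^2 - 4*5*28 = 81 - 560 = -479
sqrt(|disc|) = sqrt(479) = 21.8861
Real part = 9/(2*5) = 0.9000
Imag part = 21.8861/(2*5) = 2.1886

0.9000 ± 2.1886i


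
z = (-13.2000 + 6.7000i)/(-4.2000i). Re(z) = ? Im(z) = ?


Multiply by conjugate: (-13.2000 + 6.7000i)(4.2000i) / (0^2 + (-4.2)^2)
Numerator real = -13.2*0 + 6.7*(-4.2) = -28.14
Numerator imag = 6.7*0 - (-13.2)*(-4.2) = -55.44
Denominator = 17.64
Re(z) = -28.14/17.64 = -1.5952
Im(z) = -55.44/17.64 = -3.1429

Re(z) = -1.5952, Im(z) = -3.1429


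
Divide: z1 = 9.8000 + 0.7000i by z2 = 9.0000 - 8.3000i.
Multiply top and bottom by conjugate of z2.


Conjugate of z2 = 9.0000 + 8.3000i
Numerator: (9.8000 + 0.7000i)(9.0000 + 8.3000i) = 82.3900 + 87.6400i
Denominator: 9^2 + (-8.3)^2 = 149.89
Result = (82.3900 + 87.6400i)/149.89

0.5497 + 0.5847i


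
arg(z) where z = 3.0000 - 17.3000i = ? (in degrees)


Re = 3, Im = -17.3
arg = atan2(-17.3, 3) = -80.1621 degrees

arg(z) = -80.1621 degrees


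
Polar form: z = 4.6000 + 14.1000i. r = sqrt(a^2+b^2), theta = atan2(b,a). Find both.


r = sqrt(21.16+198.81) = sqrt(219.97) = 14.8314
theta = atan2(14.1, 4.6) = 71.9315 degrees

r = 14.8314, theta = 71.9315 degrees


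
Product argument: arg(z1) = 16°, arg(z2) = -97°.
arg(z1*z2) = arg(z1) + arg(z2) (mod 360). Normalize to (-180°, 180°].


arg(z1*z2) = 16° - 97° = -81°
Normalized to (-180°, 180°]: -81°

-81°


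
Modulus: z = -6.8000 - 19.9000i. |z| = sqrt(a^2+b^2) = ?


|z| = sqrt((-6.8)^2 + (-19.9)^2) = sqrt(46.24 + 396.01) = sqrt(442.25) = 21.0297

|z| = 21.0297


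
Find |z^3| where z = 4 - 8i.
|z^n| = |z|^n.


|z| = sqrt(16+64) = sqrt(80) = 8.9443
|z^3| = |z|^3 = (sqrt(80))^3 = 80*sqrt(80)

|z^3| = 80*sqrt(80) ≈ 715.5418


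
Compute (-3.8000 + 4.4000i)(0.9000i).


Real = -3.8*0 - 4.4*0.9 = 0 - 3.96 = -3.96
Imag = -3.8*0.9 + 0*4.4 = -3.42 + 0 = -3.42

-3.9600 - 3.4200i


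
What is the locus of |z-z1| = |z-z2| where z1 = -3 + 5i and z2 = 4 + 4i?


Equal distances means the locus is the perpendicular bisector of z1 and z2.
Midpoint = ((-3+4)/2, (5+4)/2) = (0.5000, 4.5000)

Perpendicular bisector through (0.5000, 4.5000)


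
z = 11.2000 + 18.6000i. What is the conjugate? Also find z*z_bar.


z_bar = 11.2000 - 18.6000i
z*z_bar = 11.2^2 + 18.6^2 = 125.44 + 345.96 = 471.4

z_bar = 11.2000 - 18.6000i, z*z_bar = 471.4


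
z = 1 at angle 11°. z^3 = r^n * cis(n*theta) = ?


r^3 = 1^3 = 1
n*theta = 3*11° = 33° = 33° (mod 360)
a = 1*cos(33°) = 0.8387
b = 1*sin(33°) = 0.5446

1 cis(33°) = 0.8387 + 0.5446i


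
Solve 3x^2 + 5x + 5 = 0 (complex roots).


disc = 5^2 - 4*3*5 = 25 - 60 = -35
sqrt(|disc|) = sqrt(35) = 5.9161
Real part = -5/(2*3) = -0.8333
Imag part = 5.9161/(2*3) = 0.9860

-0.8333 ± 0.9860i


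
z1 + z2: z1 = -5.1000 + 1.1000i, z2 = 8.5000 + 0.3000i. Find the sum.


Real: -5.1 + 8.5 = 3.4
Imag: 1.1 + 0.3 = 1.4

3.4000 + 1.4000i


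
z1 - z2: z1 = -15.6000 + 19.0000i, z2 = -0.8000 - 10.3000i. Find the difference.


Real: -15.6 + 0.8 = -14.8
Imag: 19 + 10.3 = 29.3

-14.8000 + 29.3000i


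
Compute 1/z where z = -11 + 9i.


|z|^2 = 121+81 = 202
1/z = (-11 - 9i)/202

1/z = -0.0545 - 0.0446i


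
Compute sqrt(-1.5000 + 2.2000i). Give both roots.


|z| = sqrt(2.25+4.84) = 2.6627
sqrt((|z|+a)/2) = sqrt((2.6627+(-1.5))/2) = sqrt(0.5814) = 0.7625
sqrt((|z|-a)/2) = sqrt((2.6627-(-1.5))/2) = sqrt(2.0814) = 1.4427

±(0.7625 + 1.4427i) i.e. 0.7625 + 1.4427i and -0.7625 - 1.4427i


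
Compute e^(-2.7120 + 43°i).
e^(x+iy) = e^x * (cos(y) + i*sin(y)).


e^-2.7120 = 0.0664
cos(43°) = 0.7314
sin(43°) = 0.682
Real = 0.0664*0.7314 = 0.0486
Imag = 0.0664*0.682 = 0.0453

0.0486 + 0.0453i


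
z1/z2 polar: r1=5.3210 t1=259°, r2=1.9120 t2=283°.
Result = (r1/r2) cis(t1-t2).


r = 5.3210 / 1.9120 = 2.7829
theta = 259° - 283° = -24° = 336° (mod 360)

2.7829 cis(336°)


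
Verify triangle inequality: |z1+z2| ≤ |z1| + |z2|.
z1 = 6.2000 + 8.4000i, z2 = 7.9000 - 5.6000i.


|z1| = sqrt(6.2^2 + 8.4^2) = sqrt(109) = 10.4403
|z2| = sqrt(7.9^2 + (-5.6)^2) = sqrt(93.77) = 9.6835
z1+z2 = 14.1000 + 2.8000i
|z1+z2| = sqrt(206.65) = 14.3753
|z1|+|z2| = 10.4403 + 9.6835 = 20.1238

|z1+z2| = 14.3753 ≤ |z1|+|z2| = 20.1238 (verified)


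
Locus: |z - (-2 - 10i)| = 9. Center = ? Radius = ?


|z - z0| = r is a circle with center z0 and radius r.
Center = (-2, -10), radius = 9

Circle with center (-2, -10) and radius 9


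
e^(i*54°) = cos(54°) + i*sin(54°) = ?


cos(54°) = 0.5878
sin(54°) = 0.8090

e^(i*54°) = 0.5878 + 0.8090i


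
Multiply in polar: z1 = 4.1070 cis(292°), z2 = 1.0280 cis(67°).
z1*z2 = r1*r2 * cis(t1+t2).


r = 4.1070 * 1.0280 = 4.2220
theta = 292° + 67° = 359° = 359° (mod 360)

4.2220 cis(359°)


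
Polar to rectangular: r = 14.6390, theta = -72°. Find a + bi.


a = 14.6390*cos(-72°) = 14.6390*0.30902 = 4.5237
b = 14.6390*sin(-72°) = 14.6390*(-0.951057) = -13.9225

4.5237 - 13.9225i


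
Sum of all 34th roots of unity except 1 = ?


With w = e^(2*pi*i/34), all 34 of the 34th roots of unity w^0 = 1, w, ..., w^(33) sum to 0: 1 + w + ... + w^(33) = (1 - w^34)/(1 - w) = 0 since w^34 = 1, w ≠ 1.
Removing the root 1: w + w^2 + ... + w^(33) = 0 - 1 = -1

Sum = -1


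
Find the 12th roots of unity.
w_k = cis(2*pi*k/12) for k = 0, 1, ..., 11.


The 12th roots of unity are cis(360k/12°) for k=0..11
Angle step = 360/12 = 30°
Primitive root: cis(30°)
Primitive root = 0.8660 + 0.5000i

12 roots at angles: 0°, 30°, 60°, 90°, 120°, 150°, 180°, 210°, 240°, 270°, 300°, 330°


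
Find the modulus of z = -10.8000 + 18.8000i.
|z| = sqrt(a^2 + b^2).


|z| = sqrt((-10.8)^2 + 18.8^2) = sqrt(116.64 + 353.44) = sqrt(470.08) = 21.6813

|z| = 21.6813


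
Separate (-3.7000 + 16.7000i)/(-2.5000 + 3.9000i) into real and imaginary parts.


Multiply by conjugate: (-3.7000 + 16.7000i)(-2.5000 - 3.9000i) / ((-2.5)^2 + 3.9^2)
Numerator real = -3.7*(-2.5) + 16.7*3.9 = 74.38
Numerator imag = 16.7*(-2.5) - (-3.7)*3.9 = -27.32
Denominator = 21.46
Re(z) = 74.38/21.46 = 3.4660
Im(z) = -27.32/21.46 = -1.2731

Re(z) = 3.4660, Im(z) = -1.2731


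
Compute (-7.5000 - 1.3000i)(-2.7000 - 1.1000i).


Real = -7.5*(-2.7) - (-1.3)*(-1.1) = 20.25 - 1.43 = 18.82
Imag = -7.5*(-1.1) - (2.7)*(-1.3) = 8.25 + 3.51 = 11.76

18.8200 + 11.7600i


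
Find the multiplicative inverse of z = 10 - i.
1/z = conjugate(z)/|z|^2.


|z|^2 = 100+1 = 101
1/z = (10 + 1i)/101

1/z = 0.0990 + 0.0099i


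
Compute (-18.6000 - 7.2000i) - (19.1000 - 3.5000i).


Real: -18.6 - 19.1 = -37.7
Imag: -7.2 + 3.5 = -3.7

-37.7000 - 3.7000i


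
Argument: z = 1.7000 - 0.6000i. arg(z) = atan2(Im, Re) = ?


Re = 1.7, Im = -0.6
arg = atan2(-0.6, 1.7) = -19.4400 degrees

arg(z) = -19.4400 degrees


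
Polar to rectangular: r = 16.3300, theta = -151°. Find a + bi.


a = 16.3300*cos(-151°) = 16.3300*(-0.87462) = -14.2825
b = 16.3300*sin(-151°) = 16.3300*(-0.48481) = -7.9169

-14.2825 - 7.9169i


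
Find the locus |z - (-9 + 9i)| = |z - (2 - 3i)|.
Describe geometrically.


Equal distances means the locus is the perpendicular bisector of z1 and z2.
Midpoint = ((-9+2)/2, (9+(-3))/2) = (-3.5000, 3.0000)

Perpendicular bisector through (-3.5000, 3.0000)


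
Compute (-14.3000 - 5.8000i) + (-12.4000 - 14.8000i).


Real: -14.3 - 12.4 = -26.7
Imag: -5.8 - 14.8 = -20.6

-26.7000 - 20.6000i


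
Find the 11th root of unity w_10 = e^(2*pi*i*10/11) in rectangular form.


Angle = 360*10/11 = 327.2727°
a = cos(327.2727°) = 0.8413
b = sin(327.2727°) = -0.5406

0.8413 - 0.5406i


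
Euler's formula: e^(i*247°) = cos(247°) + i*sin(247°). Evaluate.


cos(247°) = -0.3907
sin(247°) = -0.9205

e^(i*247°) = -0.3907 - 0.9205i


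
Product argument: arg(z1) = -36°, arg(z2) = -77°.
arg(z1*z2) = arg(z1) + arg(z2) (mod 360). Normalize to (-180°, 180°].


arg(z1*z2) = -36° - 77° = -113°
Normalized to (-180°, 180°]: -113°

-113°


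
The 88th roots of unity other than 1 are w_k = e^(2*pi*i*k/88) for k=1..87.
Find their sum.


With w = e^(2*pi*i/88), all 88 of the 88th roots of unity w^0 = 1, w, ..., w^(87) sum to 0: 1 + w + ... + w^(87) = (1 - w^88)/(1 - w) = 0 since w^88 = 1, w ≠ 1.
Removing the root 1: w + w^2 + ... + w^(87) = 0 - 1 = -1

Sum = -1


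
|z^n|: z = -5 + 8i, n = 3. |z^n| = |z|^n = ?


|z| = sqrt(25+64) = sqrt(89) = 9.4340
|z^3| = |z|^3 = (sqrt(89))^3 = 89*sqrt(89)

|z^3| = 89*sqrt(89) ≈ 839.6243


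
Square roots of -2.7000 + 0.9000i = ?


|z| = sqrt(7.29+0.81) = 2.8460
sqrt((|z|+a)/2) = sqrt((2.8460+(-2.7))/2) = sqrt(0.0730) = 0.2702
sqrt((|z|-a)/2) = sqrt((2.8460-(-2.7))/2) = sqrt(2.7730) = 1.6652

±(0.2702 + 1.6652i) i.e. 0.2702 + 1.6652i and -0.2702 - 1.6652i


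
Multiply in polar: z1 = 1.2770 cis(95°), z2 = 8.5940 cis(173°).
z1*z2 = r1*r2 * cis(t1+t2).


r = 1.2770 * 8.5940 = 10.9745
theta = 95° + 173° = 268° = 268° (mod 360)

10.9745 cis(268°)


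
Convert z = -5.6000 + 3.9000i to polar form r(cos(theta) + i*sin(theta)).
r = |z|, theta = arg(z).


r = sqrt(31.36+15.21) = sqrt(46.57) = 6.8242
theta = atan2(3.9, -5.6) = 145.1455 degrees

r = 6.8242, theta = 145.1455 degrees


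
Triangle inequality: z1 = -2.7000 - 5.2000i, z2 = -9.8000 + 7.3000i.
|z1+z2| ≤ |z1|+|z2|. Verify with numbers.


|z1| = sqrt((-2.7)^2 + (-5.2)^2) = sqrt(34.33) = 5.8592
|z2| = sqrt((-9.8)^2 + 7.3^2) = sqrt(149.33) = 12.2201
z1+z2 = -12.5000 + 2.1000i
|z1+z2| = sqrt(160.66) = 12.6752
|z1|+|z2| = 5.8592 + 12.2201 = 18.0793

|z1+z2| = 12.6752 ≤ |z1|+|z2| = 18.0793 (verified)


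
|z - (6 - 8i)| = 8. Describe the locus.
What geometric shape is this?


|z - z0| = r is a circle with center z0 and radius r.
Center = (6, -8), radius = 8

Circle with center (6, -8) and radius 8


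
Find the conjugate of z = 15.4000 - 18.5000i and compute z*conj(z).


z_bar = 15.4000 + 18.5000i
z*z_bar = 15.4^2 + (-18.5)^2 = 237.16 + 342.25 = 579.41

z_bar = 15.4000 + 18.5000i, z*z_bar = 579.41


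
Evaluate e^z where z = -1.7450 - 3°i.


e^-1.7450 = 0.1746
cos(-3°) = 0.9986
sin(-3°) = -0.0523
Real = 0.1746*0.9986 = 0.1744
Imag = 0.1746*(-0.0523) = -0.0091

0.1744 - 0.0091i


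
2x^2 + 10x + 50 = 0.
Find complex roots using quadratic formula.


disc = 10^2 - 4*2*50 = 100 - 400 = -300
sqrt(|disc|) = sqrt(300) = 17.3205
Real part = -10/(2*2) = -2.5000
Imag part = 17.3205/(2*2) = 4.3301

-2.5000 ± 4.3301i


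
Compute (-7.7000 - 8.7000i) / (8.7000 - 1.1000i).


Conjugate of z2 = 8.7000 + 1.1000i
Numerator: (-7.7000 - 8.7000i)(8.7000 + 1.1000i) = -57.4200 - 84.1600i
Denominator: 8.7^2 + (-1.1)^2 = 76.9
Result = (-57.4200 - 84.1600i)/76.9

-0.7467 - 1.0944i


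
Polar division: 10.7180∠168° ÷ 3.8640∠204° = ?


r = 10.7180 / 3.8640 = 2.7738
theta = 168° - 204° = -36° = 324° (mod 360)

2.7738 cis(324°)


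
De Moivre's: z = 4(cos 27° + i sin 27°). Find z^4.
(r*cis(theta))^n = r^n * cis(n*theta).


r^4 = 4^4 = 256
n*theta = 4*27° = 108° = 108° (mod 360)
a = 256*cos(108°) = -79.1084
b = 256*sin(108°) = 243.4705

256 cis(108°) = -79.1084 + 243.4705i


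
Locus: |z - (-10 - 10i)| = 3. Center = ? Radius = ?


|z - z0| = r is a circle with center z0 and radius r.
Center = (-10, -10), radius = 3

Circle with center (-10, -10) and radius 3


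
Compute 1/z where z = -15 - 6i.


|z|^2 = 225+36 = 261
1/z = (-15 + 6i)/261

1/z = -0.0575 + 0.0230i


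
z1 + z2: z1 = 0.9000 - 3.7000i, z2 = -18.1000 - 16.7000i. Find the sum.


Real: 0.9 - 18.1 = -17.2
Imag: -3.7 - 16.7 = -20.4

-17.2000 - 20.4000i


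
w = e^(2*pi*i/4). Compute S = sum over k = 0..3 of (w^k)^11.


The roots are w_k = w^k with w = e^(2*pi*i/4), and (w^k)^11 = (w^11)^k.
So S = 1 + u + u^2 + ... + u^(3) with u = w^11.
11 = 2*4 + 3, so 11 is not a multiple of 4: u = (w^4)^2 * w^3 = w^3 ≠ 1 (w is a primitive 4th root), while u^4 = (w^4)^11 = 1.
Geometric series: S = (1 - u^4)/(1 - u) = (1 - 1)/(1 - u) = 0

S = 0


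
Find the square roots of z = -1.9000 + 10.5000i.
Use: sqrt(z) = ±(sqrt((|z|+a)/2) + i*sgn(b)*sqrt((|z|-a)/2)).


|z| = sqrt(3.61+110.25) = 10.6705
sqrt((|z|+a)/2) = sqrt((10.6705+(-1.9))/2) = sqrt(4.3853) = 2.0941
sqrt((|z|-a)/2) = sqrt((10.6705-(-1.9))/2) = sqrt(6.2853) = 2.5070

±(2.0941 + 2.5070i) i.e. 2.0941 + 2.5070i and -2.0941 - 2.5070i


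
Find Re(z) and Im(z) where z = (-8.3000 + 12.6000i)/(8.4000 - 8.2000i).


Multiply by conjugate: (-8.3000 + 12.6000i)(8.4000 + 8.2000i) / (8.4^2 + (-8.2)^2)
Numerator real = -8.3*8.4 + 12.6*(-8.2) = -173.04
Numerator imag = 12.6*8.4 - (-8.3)*(-8.2) = 37.78
Denominator = 137.8
Re(z) = -173.04/137.8 = -1.2557
Im(z) = 37.78/137.8 = 0.2742

Re(z) = -1.2557, Im(z) = 0.2742


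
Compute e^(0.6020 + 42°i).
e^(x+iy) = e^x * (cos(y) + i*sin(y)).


e^0.6020 = 1.8258
cos(42°) = 0.7431
sin(42°) = 0.66913
Real = 1.8258*0.7431 = 1.3568
Imag = 1.8258*0.66913 = 1.2217

1.3568 + 1.2217i


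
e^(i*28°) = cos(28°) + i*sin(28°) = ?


cos(28°) = 0.8829
sin(28°) = 0.4695

e^(i*28°) = 0.8829 + 0.4695i


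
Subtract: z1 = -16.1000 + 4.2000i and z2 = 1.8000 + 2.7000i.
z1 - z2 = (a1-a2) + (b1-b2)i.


Real: -16.1 - 1.8 = -17.9
Imag: 4.2 - 2.7 = 1.5

-17.9000 + 1.5000i


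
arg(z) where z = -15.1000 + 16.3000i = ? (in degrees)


Re = -15.1, Im = 16.3
arg = atan2(16.3, -15.1) = 132.8114 degrees

arg(z) = 132.8114 degrees


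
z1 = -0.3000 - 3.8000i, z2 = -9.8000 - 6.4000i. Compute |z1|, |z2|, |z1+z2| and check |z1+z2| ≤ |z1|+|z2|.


|z1| = sqrt((-0.3)^2 + (-3.8)^2) = sqrt(14.53) = 3.8118
|z2| = sqrt((-9.8)^2 + (-6.4)^2) = sqrt(137) = 11.7047
z1+z2 = -10.1000 - 10.2000i
|z1+z2| = sqrt(206.05) = 14.3544
|z1|+|z2| = 3.8118 + 11.7047 = 15.5165

|z1+z2| = 14.3544 ≤ |z1|+|z2| = 15.5165 (verified)


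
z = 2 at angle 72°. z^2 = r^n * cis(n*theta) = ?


r^2 = 2^2 = 4
n*theta = 2*72° = 144° = 144° (mod 360)
a = 4*cos(144°) = -3.2361
b = 4*sin(144°) = 2.3511

4 cis(144°) = -3.2361 + 2.3511i


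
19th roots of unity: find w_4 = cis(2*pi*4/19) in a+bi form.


Angle = 360*4/19 = 75.7895°
a = cos(75.7895°) = 0.2455
b = sin(75.7895°) = 0.9694

0.2455 + 0.9694i


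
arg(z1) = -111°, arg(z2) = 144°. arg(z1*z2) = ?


arg(z1*z2) = -111° + 144° = 33°
Normalized to (-180°, 180°]: 33°

33°


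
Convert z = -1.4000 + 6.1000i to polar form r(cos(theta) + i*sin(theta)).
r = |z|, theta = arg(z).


r = sqrt(1.96+37.21) = sqrt(39.17) = 6.2586
theta = atan2(6.1, -1.4) = 102.9260 degrees

r = 6.2586, theta = 102.9260 degrees


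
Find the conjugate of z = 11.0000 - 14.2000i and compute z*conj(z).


z_bar = 11.0000 + 14.2000i
z*z_bar = 11^2 + (-14.2)^2 = 121 + 201.64 = 322.64

z_bar = 11.0000 + 14.2000i, z*z_bar = 322.64


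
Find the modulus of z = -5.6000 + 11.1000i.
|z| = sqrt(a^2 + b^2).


|z| = sqrt((-5.6)^2 + 11.1^2) = sqrt(31.36 + 123.21) = sqrt(154.57) = 12.4326

|z| = 12.4326


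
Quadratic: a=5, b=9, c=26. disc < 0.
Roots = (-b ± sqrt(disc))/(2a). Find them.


disc = 9^2 - 4*5*26 = 81 - 520 = -439
sqrt(|disc|) = sqrt(439) = 20.9523
Real part = -9/(2*5) = -0.9000
Imag part = 20.9523/(2*5) = 2.0952

-0.9000 ± 2.0952i


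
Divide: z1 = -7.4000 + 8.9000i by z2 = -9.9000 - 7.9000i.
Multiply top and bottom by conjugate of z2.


Conjugate of z2 = -9.9000 + 7.9000i
Numerator: (-7.4000 + 8.9000i)(-9.9000 + 7.9000i) = 2.9500 - 146.5700i
Denominator: (-9.9)^2 + (-7.9)^2 = 160.42
Result = (2.9500 - 146.5700i)/160.42

0.0184 - 0.9137i


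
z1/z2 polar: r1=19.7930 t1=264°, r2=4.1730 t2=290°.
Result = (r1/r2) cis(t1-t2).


r = 19.7930 / 4.1730 = 4.7431
theta = 264° - 290° = -26° = 334° (mod 360)

4.7431 cis(334°)


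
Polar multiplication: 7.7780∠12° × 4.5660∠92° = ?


r = 7.7780 * 4.5660 = 35.5143
theta = 12° + 92° = 104° = 104° (mod 360)

35.5143 cis(104°)


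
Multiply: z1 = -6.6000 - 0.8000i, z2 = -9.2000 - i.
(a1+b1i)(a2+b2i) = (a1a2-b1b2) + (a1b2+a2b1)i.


Real = -6.6*(-9.2) - (-0.8)*(-1) = 60.72 - 0.8 = 59.92
Imag = -6.6*(-1) - (9.2)*(-0.8) = 6.6 + 7.36 = 13.96

59.9200 + 13.9600i


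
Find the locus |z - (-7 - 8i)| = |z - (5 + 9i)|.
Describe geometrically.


Equal distances means the locus is the perpendicular bisector of z1 and z2.
Midpoint = ((-7+5)/2, (-8+9)/2) = (-1.0000, 0.5000)

Perpendicular bisector through (-1.0000, 0.5000)


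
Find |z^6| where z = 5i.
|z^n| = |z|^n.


|z| = sqrt(0+25) = sqrt(25) = 5
|z^6| = |z|^6 = 5^6 = 15625

|z^6| = 15625


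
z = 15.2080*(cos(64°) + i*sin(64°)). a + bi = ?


a = 15.2080*cos(64°) = 15.2080*0.43837 = 6.6667
b = 15.2080*sin(64°) = 15.2080*0.898794 = 13.6689

6.6667 + 13.6689i


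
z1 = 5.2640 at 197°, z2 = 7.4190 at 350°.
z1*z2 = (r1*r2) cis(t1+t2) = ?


r = 5.2640 * 7.4190 = 39.0536
theta = 197° + 350° = 547° = 187° (mod 360)

39.0536 cis(187°)


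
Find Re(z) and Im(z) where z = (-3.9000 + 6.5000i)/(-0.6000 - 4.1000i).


Multiply by conjugate: (-3.9000 + 6.5000i)(-0.6000 + 4.1000i) / ((-0.6)^2 + (-4.1)^2)
Numerator real = -3.9*(-0.6) + 6.5*(-4.1) = -24.31
Numerator imag = 6.5*(-0.6) - (-3.9)*(-4.1) = -19.89
Denominator = 17.17
Re(z) = -24.31/17.17 = -1.4158
Im(z) = -19.89/17.17 = -1.1584

Re(z) = -1.4158, Im(z) = -1.1584


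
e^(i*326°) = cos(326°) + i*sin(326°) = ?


cos(326°) = 0.8290
sin(326°) = -0.5592

e^(i*326°) = 0.8290 - 0.5592i


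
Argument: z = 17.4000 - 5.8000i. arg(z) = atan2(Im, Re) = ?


Re = 17.4, Im = -5.8
arg = atan2(-5.8, 17.4) = -18.4349 degrees

arg(z) = -18.4349 degrees


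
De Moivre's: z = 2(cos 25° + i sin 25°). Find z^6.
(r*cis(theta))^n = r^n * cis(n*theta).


r^6 = 2^6 = 64
n*theta = 6*25° = 150° = 150° (mod 360)
a = 64*cos(150°) = -55.4256
b = 64*sin(150°) = 32.0000

64 cis(150°) = -55.4256 + 32.0000i


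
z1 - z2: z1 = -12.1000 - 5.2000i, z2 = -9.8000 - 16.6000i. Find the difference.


Real: -12.1 + 9.8 = -2.3
Imag: -5.2 + 16.6 = 11.4

-2.3000 + 11.4000i


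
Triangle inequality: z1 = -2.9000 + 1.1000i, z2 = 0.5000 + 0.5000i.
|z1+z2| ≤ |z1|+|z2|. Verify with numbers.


|z1| = sqrt((-2.9)^2 + 1.1^2) = sqrt(9.62) = 3.1016
|z2| = sqrt(0.5^2 + 0.5^2) = sqrt(0.5) = 0.7071
z1+z2 = -2.4000 + 1.6000i
|z1+z2| = sqrt(8.32) = 2.8844
|z1|+|z2| = 3.1016 + 0.7071 = 3.8087

|z1+z2| = 2.8844 ≤ |z1|+|z2| = 3.8087 (verified)


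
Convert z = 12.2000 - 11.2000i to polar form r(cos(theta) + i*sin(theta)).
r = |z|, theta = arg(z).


r = sqrt(148.84+125.44) = sqrt(274.28) = 16.5614
theta = atan2(-11.2, 12.2) = -42.5530 degrees

r = 16.5614, theta = -42.5530 degrees


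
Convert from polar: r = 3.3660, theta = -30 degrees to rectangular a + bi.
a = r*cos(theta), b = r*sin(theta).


a = 3.3660*cos(-30°) = 3.3660*0.866 = 2.9150
b = 3.3660*sin(-30°) = 3.3660*(-0.5) = -1.6830

2.9150 - 1.6830i


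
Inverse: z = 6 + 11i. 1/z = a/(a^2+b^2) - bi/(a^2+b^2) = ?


|z|^2 = 36+121 = 157
1/z = (6 - 11i)/157

1/z = 0.0382 - 0.0701i


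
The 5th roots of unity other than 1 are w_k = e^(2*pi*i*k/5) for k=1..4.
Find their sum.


With w = e^(2*pi*i/5), all 5 of the 5th roots of unity w^0 = 1, w, ..., w^(4) sum to 0: 1 + w + ... + w^(4) = (1 - w^5)/(1 - w) = 0 since w^5 = 1, w ≠ 1.
Removing the root 1: w + w^2 + ... + w^(4) = 0 - 1 = -1

Sum = -1


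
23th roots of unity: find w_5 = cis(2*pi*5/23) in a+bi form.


Angle = 360*5/23 = 78.2609°
a = cos(78.2609°) = 0.2035
b = sin(78.2609°) = 0.9791

0.2035 + 0.9791i


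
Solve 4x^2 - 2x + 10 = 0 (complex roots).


disc = (-2)^2 - 4*4*10 = 4 - 160 = -156
sqrt(|disc|) = sqrt(156) = 12.4900
Real part = 2/(2*4) = 0.2500
Imag part = 12.4900/(2*4) = 1.5612

0.2500 ± 1.5612i


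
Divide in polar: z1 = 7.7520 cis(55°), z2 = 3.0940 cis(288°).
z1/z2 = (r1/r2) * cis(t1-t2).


r = 7.7520 / 3.0940 = 2.5055
theta = 55° - 288° = -233° = 127° (mod 360)

2.5055 cis(127°)


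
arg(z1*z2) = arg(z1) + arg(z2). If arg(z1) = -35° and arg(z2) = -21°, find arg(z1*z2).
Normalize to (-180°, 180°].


arg(z1*z2) = -35° - 21° = -56°
Normalized to (-180°, 180°]: -56°

-56°


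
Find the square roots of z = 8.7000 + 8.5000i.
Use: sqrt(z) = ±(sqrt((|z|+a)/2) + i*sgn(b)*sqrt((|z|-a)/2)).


|z| = sqrt(75.69+72.25) = 12.1631
sqrt((|z|+a)/2) = sqrt((12.1631+8.7)/2) = sqrt(10.4315) = 3.2298
sqrt((|z|-a)/2) = sqrt((12.1631-8.7)/2) = sqrt(1.7315) = 1.3159

±(3.2298 + 1.3159i) i.e. 3.2298 + 1.3159i and -3.2298 - 1.3159i


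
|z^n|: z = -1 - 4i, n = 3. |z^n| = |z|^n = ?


|z| = sqrt(1+16) = sqrt(17) = 4.1231
|z^3| = |z|^3 = (sqrt(17))^3 = 17*sqrt(17)

|z^3| = 17*sqrt(17) ≈ 70.0928


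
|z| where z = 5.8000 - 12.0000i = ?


|z| = sqrt(5.8^2 + (-12)^2) = sqrt(33.64 + 144) = sqrt(177.64) = 13.3282

|z| = 13.3282


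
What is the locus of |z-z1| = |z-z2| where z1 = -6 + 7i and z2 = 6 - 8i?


Equal distances means the locus is the perpendicular bisector of z1 and z2.
Midpoint = ((-6+6)/2, (7+(-8))/2) = (0, -0.5000)

Perpendicular bisector through (0, -0.5000)


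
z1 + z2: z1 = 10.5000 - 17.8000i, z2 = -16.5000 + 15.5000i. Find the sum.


Real: 10.5 - 16.5 = -6
Imag: -17.8 + 15.5 = -2.3

-6.0000 - 2.3000i


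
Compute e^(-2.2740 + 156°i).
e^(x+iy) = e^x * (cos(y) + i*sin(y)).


e^-2.2740 = 0.1029
cos(156°) = -0.9135
sin(156°) = 0.40674
Real = 0.1029*(-0.9135) = -0.0940
Imag = 0.1029*0.40674 = 0.0419

-0.0940 + 0.0419i


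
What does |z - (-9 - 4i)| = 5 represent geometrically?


|z - z0| = r is a circle with center z0 and radius r.
Center = (-9, -4), radius = 5

Circle with center (-9, -4) and radius 5


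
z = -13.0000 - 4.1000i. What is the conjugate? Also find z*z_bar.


z_bar = -13.0000 + 4.1000i
z*z_bar = (-13)^2 + (-4.1)^2 = 169 + 16.81 = 185.81

z_bar = -13.0000 + 4.1000i, z*z_bar = 185.81


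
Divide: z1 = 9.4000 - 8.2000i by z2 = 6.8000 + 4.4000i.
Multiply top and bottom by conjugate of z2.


Conjugate of z2 = 6.8000 - 4.4000i
Numerator: (9.4000 - 8.2000i)(6.8000 - 4.4000i) = 27.8400 - 97.1200i
Denominator: 6.8^2 + 4.4^2 = 65.6
Result = (27.8400 - 97.1200i)/65.6

0.4244 - 1.4805i


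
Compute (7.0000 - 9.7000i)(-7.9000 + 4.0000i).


Real = 7*(-7.9) - (-9.7)*4 = -55.3 - (-38.8) = -16.5
Imag = 7*4 - (7.9)*(-9.7) = 28 + 76.63 = 104.63

-16.5000 + 104.6300i


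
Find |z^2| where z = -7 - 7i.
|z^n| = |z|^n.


|z| = sqrt(49+49) = sqrt(98) = 9.8995
|z^2| = |z|^2 = (sqrt(98))^2 = 98

|z^2| = 98


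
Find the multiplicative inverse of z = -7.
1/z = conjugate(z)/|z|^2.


|z|^2 = 49+0 = 49
1/z = (-7 - 0i)/49

1/z = -0.1429 + 0i


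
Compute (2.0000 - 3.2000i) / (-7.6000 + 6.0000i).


Conjugate of z2 = -7.6000 - 6.0000i
Numerator: (2.0000 - 3.2000i)(-7.6000 - 6.0000i) = -34.4000 + 12.3200i
Denominator: (-7.6)^2 + 6^2 = 93.76
Result = (-34.4000 + 12.3200i)/93.76

-0.3669 + 0.1314i


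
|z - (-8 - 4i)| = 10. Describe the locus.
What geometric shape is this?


|z - z0| = r is a circle with center z0 and radius r.
Center = (-8, -4), radius = 10

Circle with center (-8, -4) and radius 10


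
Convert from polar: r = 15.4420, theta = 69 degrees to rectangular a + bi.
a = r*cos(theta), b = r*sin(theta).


a = 15.4420*cos(69°) = 15.4420*0.35837 = 5.5339
b = 15.4420*sin(69°) = 15.4420*0.93358 = 14.4163

5.5339 + 14.4163i


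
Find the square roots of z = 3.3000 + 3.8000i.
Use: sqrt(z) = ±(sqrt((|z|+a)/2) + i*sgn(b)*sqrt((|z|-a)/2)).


|z| = sqrt(10.89+14.44) = 5.0329
sqrt((|z|+a)/2) = sqrt((5.0329+3.3)/2) = sqrt(4.1664) = 2.0412
sqrt((|z|-a)/2) = sqrt((5.0329-3.3)/2) = sqrt(0.8664) = 0.9308

±(2.0412 + 0.9308i) i.e. 2.0412 + 0.9308i and -2.0412 - 0.9308i


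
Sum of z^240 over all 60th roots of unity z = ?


The roots are w_k = w^k with w = e^(2*pi*i/60), and (w^k)^240 = (w^240)^k.
So S = 1 + u + u^2 + ... + u^(59) with u = w^240.
240 = 4*60 + 0, so 240 is a multiple of 60 and u = (w^60)^4 = 1.
Every one of the 60 terms equals 1: S = 60

S = 60


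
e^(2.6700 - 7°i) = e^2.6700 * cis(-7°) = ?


e^2.6700 = 14.43997
cos(-7°) = 0.992546
sin(-7°) = -0.12187
Real = 14.43997*0.992546 = 14.3323
Imag = 14.43997*(-0.12187) = -1.7598

14.3323 - 1.7598i


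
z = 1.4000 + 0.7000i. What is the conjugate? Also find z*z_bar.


z_bar = 1.4000 - 0.7000i
z*z_bar = 1.4^2 + 0.7^2 = 1.96 + 0.49 = 2.45

z_bar = 1.4000 - 0.7000i, z*z_bar = 2.45


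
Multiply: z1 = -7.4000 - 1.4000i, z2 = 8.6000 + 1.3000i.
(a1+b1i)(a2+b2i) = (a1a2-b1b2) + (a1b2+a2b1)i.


Real = -7.4*8.6 - (-1.4)*1.3 = -63.64 - (-1.82) = -61.82
Imag = -7.4*1.3 + 8.6*(-1.4) = -9.62 - (12.04) = -21.66

-61.8200 - 21.6600i


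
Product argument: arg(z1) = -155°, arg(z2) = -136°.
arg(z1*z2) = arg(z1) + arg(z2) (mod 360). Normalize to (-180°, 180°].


arg(z1*z2) = -155° - 136° = -291°
Normalized to (-180°, 180°]: 69°

69°


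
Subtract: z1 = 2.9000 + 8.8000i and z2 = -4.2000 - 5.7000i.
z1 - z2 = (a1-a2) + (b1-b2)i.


Real: 2.9 + 4.2 = 7.1
Imag: 8.8 + 5.7 = 14.5

7.1000 + 14.5000i


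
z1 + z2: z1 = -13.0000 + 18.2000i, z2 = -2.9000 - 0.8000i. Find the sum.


Real: -13 - 2.9 = -15.9
Imag: 18.2 - 0.8 = 17.4

-15.9000 + 17.4000i


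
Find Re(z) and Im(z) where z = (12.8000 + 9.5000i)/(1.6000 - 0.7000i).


Multiply by conjugate: (12.8000 + 9.5000i)(1.6000 + 0.7000i) / (1.6^2 + (-0.7)^2)
Numerator real = 12.8*1.6 + 9.5*(-0.7) = 13.83
Numerator imag = 9.5*1.6 - 12.8*(-0.7) = 24.16
Denominator = 3.05
Re(z) = 13.83/3.05 = 4.5344
Im(z) = 24.16/3.05 = 7.9213

Re(z) = 4.5344, Im(z) = 7.9213


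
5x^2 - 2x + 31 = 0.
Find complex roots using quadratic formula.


disc = (-2)^2 - 4*5*31 = 4 - 620 = -616
sqrt(|disc|) = sqrt(616) = 24.8193
Real part = 2/(2*5) = 0.2000
Imag part = 24.8193/(2*5) = 2.4819

0.2000 ± 2.4819i


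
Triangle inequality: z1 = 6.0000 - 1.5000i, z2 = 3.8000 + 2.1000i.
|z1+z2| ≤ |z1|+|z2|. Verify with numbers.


|z1| = sqrt(6^2 + (-1.5)^2) = sqrt(38.25) = 6.1847
|z2| = sqrt(3.8^2 + 2.1^2) = sqrt(18.85) = 4.3417
z1+z2 = 9.8000 + 0.6000i
|z1+z2| = sqrt(96.4) = 9.8184
|z1|+|z2| = 6.1847 + 4.3417 = 10.5264

|z1+z2| = 9.8184 ≤ |z1|+|z2| = 10.5264 (verified)


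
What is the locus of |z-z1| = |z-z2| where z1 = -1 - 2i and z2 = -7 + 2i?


Equal distances means the locus is the perpendicular bisector of z1 and z2.
Midpoint = ((-1+(-7))/2, (-2+2)/2) = (-4.0000, 0)

Perpendicular bisector through (-4.0000, 0)


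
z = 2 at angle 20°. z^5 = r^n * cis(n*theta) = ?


r^5 = 2^5 = 32
n*theta = 5*20° = 100° = 100° (mod 360)
a = 32*cos(100°) = -5.5567
b = 32*sin(100°) = 31.5138

32 cis(100°) = -5.5567 + 31.5138i


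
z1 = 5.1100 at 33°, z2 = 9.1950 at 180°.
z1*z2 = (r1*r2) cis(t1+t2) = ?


r = 5.1100 * 9.1950 = 46.9865
theta = 33° + 180° = 213° = 213° (mod 360)

46.9865 cis(213°)


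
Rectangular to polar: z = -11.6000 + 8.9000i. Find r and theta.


r = sqrt(134.56+79.21) = sqrt(213.77) = 14.6209
theta = atan2(8.9, -11.6) = 142.5031 degrees

r = 14.6209, theta = 142.5031 degrees


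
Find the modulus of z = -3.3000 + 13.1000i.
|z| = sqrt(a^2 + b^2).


|z| = sqrt((-3.3)^2 + 13.1^2) = sqrt(10.89 + 171.61) = sqrt(182.5) = 13.5093

|z| = 13.5093


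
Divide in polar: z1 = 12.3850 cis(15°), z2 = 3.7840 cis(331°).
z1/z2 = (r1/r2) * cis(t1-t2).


r = 12.3850 / 3.7840 = 3.2730
theta = 15° - 331° = -316° = 44° (mod 360)

3.2730 cis(44°)
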